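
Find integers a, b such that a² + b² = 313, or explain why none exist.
12² + 13² (a=12, b=13)

Factorization: 313 = 313
By Fermat: n is sum of two squares iff every prime p ≡ 3 (mod 4) appears to even power.
All primes ≡ 3 (mod 4) appear to even power.
Search a = 0, 1, 2, … for 313 - a² a perfect square: first hit at a = 12: 313 - 144 = 169 = 13².
313 = 12² + 13² = 144 + 169 ✓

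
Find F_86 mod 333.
314

Matrix identity: Q^n = [[F_(n+1), F_n], [F_n, F_(n-1)]] with Q = [[1,1],[1,0]].
n = 86 = 1010110₂. Square-and-multiply, entries mod 333:
Q^1 = [[1,1],[1,0]]
Q^2 = (Q^1)² = [[2,1],[1,1]]
Q^5 = (Q^2)²·Q = [[8,5],[5,3]]
Q^10 = (Q^5)² = [[89,55],[55,34]]
Q^21 = (Q^10)²·Q = [[62,290],[290,105]]
Q^43 = (Q^21)²·Q = [[177,32],[32,145]]
Q^86 = (Q^43)² = [[52,314],[314,71]]
F_86 mod 333 = Q^86[0][1] = 314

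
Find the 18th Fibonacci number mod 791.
211

Matrix identity: Q^n = [[F_(n+1), F_n], [F_n, F_(n-1)]] with Q = [[1,1],[1,0]].
n = 18 = 10010₂. Square-and-multiply, entries mod 791:
Q^1 = [[1,1],[1,0]]
Q^2 = (Q^1)² = [[2,1],[1,1]]
Q^4 = (Q^2)² = [[5,3],[3,2]]
Q^9 = (Q^4)²·Q = [[55,34],[34,21]]
Q^18 = (Q^9)² = [[226,211],[211,15]]
F_18 mod 791 = Q^18[0][1] = 211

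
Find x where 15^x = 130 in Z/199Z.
50

Baby-step giant-step with step n = ⌈√199⌉ = 15.
Baby steps 15^j mod 199 (j:value) for j=0..14: 0:1, 1:15, 2:26, 3:191, 4:79, 5:190, 6:64, 7:164, 8:72, 9:85, 10:81, 11:21, 12:116, 13:148, 14:31.
Giant-step multiplier: 15^(-15) ≡ 15^(198-15) = 15^183 ≡ 101 (mod 199).
Giant steps γ_i = 130·101^i mod 199: γ_0=130, γ_1=195, γ_2=193, γ_3=190 (in table at j=5).
x = i·n + j = 3·15 + 5 = 50.
Check: 15^50 ≡ 130 (mod 199).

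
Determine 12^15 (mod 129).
45

Repeated squaring. Binary of 15 = 1111.
12^1 ≡ 12 (mod 129); 12^2 ≡ 15 (mod 129); 12^4 ≡ 96 (mod 129); 12^8 ≡ 57 (mod 129)
12^15 = 12^1 × 12^2 × 12^4 × 12^8 ≡ 45 (mod 129)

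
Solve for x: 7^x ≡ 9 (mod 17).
6

Baby-step giant-step with step n = ⌈√17⌉ = 5.
Baby steps 7^j mod 17 (j:value) for j=0..4: 0:1, 1:7, 2:15, 3:3, 4:4.
Giant-step multiplier: 7^(-5) ≡ 7^(16-5) = 7^11 ≡ 14 (mod 17).
Giant steps γ_i = 9·14^i mod 17: γ_0=9, γ_1=7 (in table at j=1).
x = i·n + j = 1·5 + 1 = 6.
Check: 7^6 ≡ 9 (mod 17).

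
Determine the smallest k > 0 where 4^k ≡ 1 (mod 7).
3

7 is prime, so ord(4) divides φ(7) = 6.
Divisors of 6: 1, 2, 3, 6.
Repeated squaring: 4^1 ≡ 4, 4^2 ≡ 2, 4^4 ≡ 4 (mod 7).
Test 4^d mod 7 for each divisor d in increasing order:
4^1 ≡ 4
4^2 ≡ 2
4^3 = 4^2·4^1 ≡ 1  ← first divisor giving 1
The order is 3.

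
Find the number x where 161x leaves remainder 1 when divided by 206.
119

gcd(161, 206) = 1, so the inverse exists.
Extended Euclidean algorithm on (206, 161):
206 = 1 × 161 + 45  ⟹  45 = (1)·206 + (-1)·161
161 = 3 × 45 + 26  ⟹  26 = (-3)·206 + (4)·161
45 = 1 × 26 + 19  ⟹  19 = (4)·206 + (-5)·161
26 = 1 × 19 + 7  ⟹  7 = (-7)·206 + (9)·161
19 = 2 × 7 + 5  ⟹  5 = (18)·206 + (-23)·161
7 = 1 × 5 + 2  ⟹  2 = (-25)·206 + (32)·161
5 = 2 × 2 + 1  ⟹  1 = (68)·206 + (-87)·161
So (-87)·161 ≡ 1 (mod 206), i.e. 161^(-1) ≡ -87 ≡ 119 (mod 206).
Check: 161 × 119 = 19159 ≡ 1 (mod 206)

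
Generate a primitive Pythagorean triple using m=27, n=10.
(629, 540, 829)

Euclid's formula: a = m² - n², b = 2mn, c = m² + n²
m = 27, n = 10
a = 27² - 10² = 729 - 100 = 629
b = 2 × 27 × 10 = 540
c = 27² + 10² = 729 + 100 = 829
Verification: 629² + 540² = 395641 + 291600 = 687241 = 829² ✓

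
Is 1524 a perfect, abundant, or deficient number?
abundant

Proper divisors of 1524: sum = 1 + 2 + 3 + 4 + 6 + 12 + 127 + 254 + 381 + 508 + 762 = 2060
Since 2060 > 1524, 1524 is abundant.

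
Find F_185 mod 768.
397

Matrix identity: Q^n = [[F_(n+1), F_n], [F_n, F_(n-1)]] with Q = [[1,1],[1,0]].
n = 185 = 10111001₂. Square-and-multiply, entries mod 768:
Q^1 = [[1,1],[1,0]]
Q^2 = (Q^1)² = [[2,1],[1,1]]
Q^5 = (Q^2)²·Q = [[8,5],[5,3]]
Q^11 = (Q^5)²·Q = [[144,89],[89,55]]
Q^23 = (Q^11)²·Q = [[288,241],[241,47]]
Q^46 = (Q^23)² = [[481,95],[95,386]]
Q^92 = (Q^46)² = [[2,189],[189,581]]
Q^185 = (Q^92)²·Q = [[760,397],[397,363]]
F_185 mod 768 = Q^185[0][1] = 397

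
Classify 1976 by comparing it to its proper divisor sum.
abundant

Proper divisors of 1976: sum = 1 + 2 + 4 + 8 + 13 + 19 + 26 + 38 + 52 + 76 + 104 + 152 + 247 + 494 + 988 = 2224
Since 2224 > 1976, 1976 is abundant.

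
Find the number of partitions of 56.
526823

p(n) counts ways to write n as a sum of positive integers (order ignored).
Euler's pentagonal recurrence: p(k) = p(k-1) + p(k-2) - p(k-5) - p(k-7) + p(k-12) + p(k-15) - ... (offsets j(3j∓1)/2, signs ++--, p(0)=1, p(<0)=0).
DP table for k = 0..55: p(0)=1, p(1)=1, p(2)=2, p(3)=3, p(4)=5, p(5)=7, p(6)=11, p(7)=15, p(8)=22, p(9)=30, p(10)=42, p(11)=56, p(12)=77, p(13)=101, p(14)=135, p(15)=176, p(16)=231, p(17)=297, p(18)=385, p(19)=490, p(20)=627, p(21)=792, p(22)=1002, p(23)=1255, p(24)=1575, p(25)=1958, p(26)=2436, p(27)=3010, p(28)=3718, p(29)=4565, p(30)=5604, p(31)=6842, p(32)=8349, p(33)=10143, p(34)=12310, p(35)=14883, p(36)=17977, p(37)=21637, p(38)=26015, p(39)=31185, p(40)=37338, p(41)=44583, p(42)=53174, p(43)=63261, p(44)=75175, p(45)=89134, p(46)=105558, p(47)=124754, p(48)=147273, p(49)=173525, p(50)=204226, p(51)=239943, p(52)=281589, p(53)=329931, p(54)=386155, p(55)=451276.
Final step: p(56) = p(55) + p(54) - p(51) - p(49) + p(44) + p(41) - p(34) - p(30) + p(21) + p(16) - p(5)
= 451276 + 386155 - 239943 - 173525 + 75175 + 44583 - 12310 - 5604 + 792 + 231 - 7
= 526823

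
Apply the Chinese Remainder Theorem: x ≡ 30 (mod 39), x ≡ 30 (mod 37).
30

Using Chinese Remainder Theorem:
M = 39 × 37 = 1443
M1 = 37, M2 = 39
y1 = 37^(-1) mod 39 = 19
y2 = 39^(-1) mod 37 = 19
x = (30×37×19 + 30×39×19) mod 1443 = 30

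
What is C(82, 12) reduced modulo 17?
6

Using Lucas' theorem:
Write n=82 and k=12 in base 17:
n in base 17: [4, 14]
k in base 17: [0, 12]
C(82,12) mod 17 = ∏ C(n_i, k_i) mod 17
Digit binomials (mod 17): C(4,0) = 1; C(14,12) = 91 ≡ 6
Product: 1 × 6 = 6 ≡ 6 (mod 17)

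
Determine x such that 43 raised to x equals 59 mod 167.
49

Baby-step giant-step with step n = ⌈√167⌉ = 13.
Baby steps 43^j mod 167 (j:value) for j=0..12: 0:1, 1:43, 2:12, 3:15, 4:144, 5:13, 6:58, 7:156, 8:28, 9:35, 10:2, 11:86, 12:24.
Giant-step multiplier: 43^(-13) ≡ 43^(166-13) = 43^153 ≡ 39 (mod 167).
Giant steps γ_i = 59·39^i mod 167: γ_0=59, γ_1=130, γ_2=60, γ_3=2 (in table at j=10).
x = i·n + j = 3·13 + 10 = 49.
Check: 43^49 ≡ 59 (mod 167).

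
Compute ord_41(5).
20

41 is prime, so ord(5) divides φ(41) = 40.
Divisors of 40: 1, 2, 4, 5, 8, 10, 20, 40.
Repeated squaring: 5^1 ≡ 5, 5^2 ≡ 25, 5^4 ≡ 10, 5^8 ≡ 18, 5^16 ≡ 37, 5^32 ≡ 16 (mod 41).
Test 5^d mod 41 for each divisor d in increasing order:
5^1 ≡ 5
5^2 ≡ 25
5^4 ≡ 10
5^5 = 5^4·5^1 ≡ 9
5^8 ≡ 18
5^10 = 5^8·5^2 ≡ 40
5^20 = 5^16·5^4 ≡ 1  ← first divisor giving 1
The order is 20.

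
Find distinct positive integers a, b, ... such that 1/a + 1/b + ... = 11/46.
1/5 + 1/26 + 1/1495

Greedy algorithm:
11/46: ceiling(46/11) = 5, use 1/5
9/230: ceiling(230/9) = 26, use 1/26
1/1495: ceiling(1495/1) = 1495, use 1/1495
Result: 11/46 = 1/5 + 1/26 + 1/1495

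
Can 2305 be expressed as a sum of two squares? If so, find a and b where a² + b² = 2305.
1² + 48² (a=1, b=48)

Factorization: 2305 = 5 × 461
By Fermat: n is sum of two squares iff every prime p ≡ 3 (mod 4) appears to even power.
All primes ≡ 3 (mod 4) appear to even power.
Search a = 0, 1, 2, … for 2305 - a² a perfect square: first hit at a = 1: 2305 - 1 = 2304 = 48².
2305 = 1² + 48² = 1 + 2304 ✓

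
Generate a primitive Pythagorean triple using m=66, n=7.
(4307, 924, 4405)

Euclid's formula: a = m² - n², b = 2mn, c = m² + n²
m = 66, n = 7
a = 66² - 7² = 4356 - 49 = 4307
b = 2 × 66 × 7 = 924
c = 66² + 7² = 4356 + 49 = 4405
Verification: 4307² + 924² = 18550249 + 853776 = 19404025 = 4405² ✓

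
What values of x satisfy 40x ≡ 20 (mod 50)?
x ≡ 3 (mod 5)

gcd(40, 50) = 10, which divides 20, so solutions exist.
Divide through by 10: 4x ≡ 2 (mod 5).
Find 4^(-1) mod 5 by the extended Euclidean algorithm:
5 = 1 × 4 + 1  ⟹  1 = (1)·5 + (-1)·4
So (-1)·4 ≡ 1 (mod 5), i.e. 4^(-1) ≡ -1 ≡ 4 (mod 5).
x ≡ 4 × 2 = 8 ≡ 3 (mod 5).
Check: 40 × 3 = 120 ≡ 20 (mod 50).
x ≡ 3 (mod 5), giving 10 solutions mod 50.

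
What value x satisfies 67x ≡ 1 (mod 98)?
79

gcd(67, 98) = 1, so the inverse exists.
Extended Euclidean algorithm on (98, 67):
98 = 1 × 67 + 31  ⟹  31 = (1)·98 + (-1)·67
67 = 2 × 31 + 5  ⟹  5 = (-2)·98 + (3)·67
31 = 6 × 5 + 1  ⟹  1 = (13)·98 + (-19)·67
So (-19)·67 ≡ 1 (mod 98), i.e. 67^(-1) ≡ -19 ≡ 79 (mod 98).
Check: 67 × 79 = 5293 ≡ 1 (mod 98)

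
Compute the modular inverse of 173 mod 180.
77

gcd(173, 180) = 1, so the inverse exists.
Extended Euclidean algorithm on (180, 173):
180 = 1 × 173 + 7  ⟹  7 = (1)·180 + (-1)·173
173 = 24 × 7 + 5  ⟹  5 = (-24)·180 + (25)·173
7 = 1 × 5 + 2  ⟹  2 = (25)·180 + (-26)·173
5 = 2 × 2 + 1  ⟹  1 = (-74)·180 + (77)·173
So (77)·173 ≡ 1 (mod 180), i.e. 173^(-1) ≡ 77 (mod 180).
Check: 173 × 77 = 13321 ≡ 1 (mod 180)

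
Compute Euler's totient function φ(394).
196

394 = 2 × 197
φ(n) = n × ∏(1 - 1/p) for each prime p dividing n
φ(394) = 394 × (1 - 1/2) × (1 - 1/197) = 196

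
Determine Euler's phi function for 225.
120

225 = 3^2 × 5^2
φ(n) = n × ∏(1 - 1/p) for each prime p dividing n
φ(225) = 225 × (1 - 1/3) × (1 - 1/5) = 120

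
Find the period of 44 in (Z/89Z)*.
22

89 is prime, so ord(44) divides φ(89) = 88.
Divisors of 88: 1, 2, 4, 8, 11, 22, 44, 88.
Repeated squaring: 44^1 ≡ 44, 44^2 ≡ 67, 44^4 ≡ 39, 44^8 ≡ 8, 44^16 ≡ 64, 44^32 ≡ 2, 44^64 ≡ 4 (mod 89).
Test 44^d mod 89 for each divisor d in increasing order:
44^1 ≡ 44
44^2 ≡ 67
44^4 ≡ 39
44^8 ≡ 8
44^11 = 44^8·44^2·44^1 ≡ 88
44^22 = 44^16·44^4·44^2 ≡ 1  ← first divisor giving 1
The order is 22.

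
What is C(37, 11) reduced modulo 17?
0

Using Lucas' theorem:
Write n=37 and k=11 in base 17:
n in base 17: [2, 3]
k in base 17: [0, 11]
C(37,11) mod 17 = ∏ C(n_i, k_i) mod 17
Digit binomials (mod 17): C(2,0) = 1; C(3,11) = 0 (k_i > n_i)
Product: 1 × 0 = 0 ≡ 0 (mod 17)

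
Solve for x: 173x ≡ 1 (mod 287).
73

gcd(173, 287) = 1, so the inverse exists.
Extended Euclidean algorithm on (287, 173):
287 = 1 × 173 + 114  ⟹  114 = (1)·287 + (-1)·173
173 = 1 × 114 + 59  ⟹  59 = (-1)·287 + (2)·173
114 = 1 × 59 + 55  ⟹  55 = (2)·287 + (-3)·173
59 = 1 × 55 + 4  ⟹  4 = (-3)·287 + (5)·173
55 = 13 × 4 + 3  ⟹  3 = (41)·287 + (-68)·173
4 = 1 × 3 + 1  ⟹  1 = (-44)·287 + (73)·173
So (73)·173 ≡ 1 (mod 287), i.e. 173^(-1) ≡ 73 (mod 287).
Check: 173 × 73 = 12629 ≡ 1 (mod 287)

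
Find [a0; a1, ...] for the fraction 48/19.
[2; 1, 1, 9]

Euclidean algorithm steps:
48 = 2 × 19 + 10
19 = 1 × 10 + 9
10 = 1 × 9 + 1
9 = 9 × 1 + 0
Continued fraction: [2; 1, 1, 9]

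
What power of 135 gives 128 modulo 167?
18

Baby-step giant-step with step n = ⌈√167⌉ = 13.
Baby steps 135^j mod 167 (j:value) for j=0..12: 0:1, 1:135, 2:22, 3:131, 4:150, 5:43, 6:127, 7:111, 8:122, 9:104, 10:12, 11:117, 12:97.
Giant-step multiplier: 135^(-13) ≡ 135^(166-13) = 135^153 ≡ 46 (mod 167).
Giant steps γ_i = 128·46^i mod 167: γ_0=128, γ_1=43 (in table at j=5).
x = i·n + j = 1·13 + 5 = 18.
Check: 135^18 ≡ 128 (mod 167).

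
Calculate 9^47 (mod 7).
4

Repeated squaring. Binary of 47 = 101111.
9^1 ≡ 2 (mod 7); 9^2 ≡ 4 (mod 7); 9^4 ≡ 2 (mod 7); 9^8 ≡ 4 (mod 7); 9^16 ≡ 2 (mod 7); 9^32 ≡ 4 (mod 7)
9^47 = 9^1 × 9^2 × 9^4 × 9^8 × 9^32 ≡ 4 (mod 7)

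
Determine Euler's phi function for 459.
288

459 = 3^3 × 17
φ(n) = n × ∏(1 - 1/p) for each prime p dividing n
φ(459) = 459 × (1 - 1/3) × (1 - 1/17) = 288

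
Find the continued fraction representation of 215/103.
[2; 11, 2, 4]

Euclidean algorithm steps:
215 = 2 × 103 + 9
103 = 11 × 9 + 4
9 = 2 × 4 + 1
4 = 4 × 1 + 0
Continued fraction: [2; 11, 2, 4]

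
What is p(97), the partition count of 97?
133230930

p(n) counts ways to write n as a sum of positive integers (order ignored).
Euler's pentagonal recurrence: p(k) = p(k-1) + p(k-2) - p(k-5) - p(k-7) + p(k-12) + p(k-15) - ... (offsets j(3j∓1)/2, signs ++--, p(0)=1, p(<0)=0).
DP table for k = 0..96: p(0)=1, p(1)=1, p(2)=2, p(3)=3, p(4)=5, p(5)=7, p(6)=11, p(7)=15, p(8)=22, p(9)=30, p(10)=42, p(11)=56, p(12)=77, p(13)=101, p(14)=135, p(15)=176, p(16)=231, p(17)=297, p(18)=385, p(19)=490, p(20)=627, p(21)=792, p(22)=1002, p(23)=1255, p(24)=1575, p(25)=1958, p(26)=2436, p(27)=3010, p(28)=3718, p(29)=4565, p(30)=5604, p(31)=6842, p(32)=8349, p(33)=10143, p(34)=12310, p(35)=14883, p(36)=17977, p(37)=21637, p(38)=26015, p(39)=31185, p(40)=37338, p(41)=44583, p(42)=53174, p(43)=63261, p(44)=75175, p(45)=89134, p(46)=105558, p(47)=124754, p(48)=147273, p(49)=173525, p(50)=204226, p(51)=239943, p(52)=281589, p(53)=329931, p(54)=386155, p(55)=451276, p(56)=526823, p(57)=614154, p(58)=715220, p(59)=831820, p(60)=966467, p(61)=1121505, p(62)=1300156, p(63)=1505499, p(64)=1741630, p(65)=2012558, p(66)=2323520, p(67)=2679689, p(68)=3087735, p(69)=3554345, p(70)=4087968, p(71)=4697205, p(72)=5392783, p(73)=6185689, p(74)=7089500, p(75)=8118264, p(76)=9289091, p(77)=10619863, p(78)=12132164, p(79)=13848650, p(80)=15796476, p(81)=18004327, p(82)=20506255, p(83)=23338469, p(84)=26543660, p(85)=30167357, p(86)=34262962, p(87)=38887673, p(88)=44108109, p(89)=49995925, p(90)=56634173, p(91)=64112359, p(92)=72533807, p(93)=82010177, p(94)=92669720, p(95)=104651419, p(96)=118114304.
Final step: p(97) = p(96) + p(95) - p(92) - p(90) + p(85) + p(82) - p(75) - p(71) + p(62) + p(57) - p(46) - p(40) + p(27) + p(20) - p(5)
= 118114304 + 104651419 - 72533807 - 56634173 + 30167357 + 20506255 - 8118264 - 4697205 + 1300156 + 614154 - 105558 - 37338 + 3010 + 627 - 7
= 133230930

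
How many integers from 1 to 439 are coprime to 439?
438

439 = 439
φ(n) = n × ∏(1 - 1/p) for each prime p dividing n
φ(439) = 439 × (1 - 1/439) = 438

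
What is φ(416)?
192

416 = 2^5 × 13
φ(n) = n × ∏(1 - 1/p) for each prime p dividing n
φ(416) = 416 × (1 - 1/2) × (1 - 1/13) = 192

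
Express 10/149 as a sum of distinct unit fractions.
1/15 + 1/2235

Greedy algorithm:
10/149: ceiling(149/10) = 15, use 1/15
1/2235: ceiling(2235/1) = 2235, use 1/2235
Result: 10/149 = 1/15 + 1/2235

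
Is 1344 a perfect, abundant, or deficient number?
abundant

Proper divisors of 1344: sum = 1 + 2 + 3 + 4 + 6 + 7 + 8 + 12 + ... + 224 + 336 + 448 + 672 (27 divisors) = 2720
Since 2720 > 1344, 1344 is abundant.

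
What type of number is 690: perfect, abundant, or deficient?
abundant

Proper divisors of 690: sum = 1 + 2 + 3 + 5 + 6 + 10 + 15 + 23 + 30 + 46 + 69 + 115 + 138 + 230 + 345 = 1038
Since 1038 > 690, 690 is abundant.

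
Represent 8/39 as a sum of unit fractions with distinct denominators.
1/5 + 1/195

Greedy algorithm:
8/39: ceiling(39/8) = 5, use 1/5
1/195: ceiling(195/1) = 195, use 1/195
Result: 8/39 = 1/5 + 1/195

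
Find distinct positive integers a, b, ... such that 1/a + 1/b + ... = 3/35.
1/12 + 1/420

Greedy algorithm:
3/35: ceiling(35/3) = 12, use 1/12
1/420: ceiling(420/1) = 420, use 1/420
Result: 3/35 = 1/12 + 1/420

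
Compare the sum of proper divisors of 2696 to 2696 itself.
deficient

Proper divisors of 2696: sum = 1 + 2 + 4 + 8 + 337 + 674 + 1348 = 2374
Since 2374 < 2696, 2696 is deficient.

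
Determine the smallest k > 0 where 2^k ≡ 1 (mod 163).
162

163 is prime, so ord(2) divides φ(163) = 162.
Divisors of 162: 1, 2, 3, 6, 9, 18, 27, 54, 81, 162.
Repeated squaring: 2^1 ≡ 2, 2^2 ≡ 4, 2^4 ≡ 16, 2^8 ≡ 93, 2^16 ≡ 10, 2^32 ≡ 100, 2^64 ≡ 57, 2^128 ≡ 152 (mod 163).
Test 2^d mod 163 for each divisor d in increasing order:
2^1 ≡ 2
2^2 ≡ 4
2^3 = 2^2·2^1 ≡ 8
2^6 = 2^4·2^2 ≡ 64
2^9 = 2^8·2^1 ≡ 23
2^18 = 2^16·2^2 ≡ 40
2^27 = 2^16·2^8·2^2·2^1 ≡ 105
2^54 = 2^32·2^16·2^4·2^2 ≡ 104
2^81 = 2^64·2^16·2^1 ≡ 162
2^162 = 2^128·2^32·2^2 ≡ 1  ← first divisor giving 1
The order is 162.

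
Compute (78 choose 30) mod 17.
0

Using Lucas' theorem:
Write n=78 and k=30 in base 17:
n in base 17: [4, 10]
k in base 17: [1, 13]
C(78,30) mod 17 = ∏ C(n_i, k_i) mod 17
Digit binomials (mod 17): C(4,1) = 4; C(10,13) = 0 (k_i > n_i)
Product: 4 × 0 = 0 ≡ 0 (mod 17)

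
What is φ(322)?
132

322 = 2 × 7 × 23
φ(n) = n × ∏(1 - 1/p) for each prime p dividing n
φ(322) = 322 × (1 - 1/2) × (1 - 1/7) × (1 - 1/23) = 132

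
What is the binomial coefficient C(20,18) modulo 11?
3

Using Lucas' theorem:
Write n=20 and k=18 in base 11:
n in base 11: [1, 9]
k in base 11: [1, 7]
C(20,18) mod 11 = ∏ C(n_i, k_i) mod 11
Digit binomials (mod 11): C(1,1) = 1; C(9,7) = 36 ≡ 3
Product: 1 × 3 = 3 ≡ 3 (mod 11)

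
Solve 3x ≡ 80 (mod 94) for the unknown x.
x ≡ 58 (mod 94)

gcd(3, 94) = 1, which divides 80, so solutions exist.
Find 3^(-1) mod 94 by the extended Euclidean algorithm:
94 = 31 × 3 + 1  ⟹  1 = (1)·94 + (-31)·3
So (-31)·3 ≡ 1 (mod 94), i.e. 3^(-1) ≡ -31 ≡ 63 (mod 94).
x ≡ 63 × 80 = 5040 ≡ 58 (mod 94).
Check: 3 × 58 = 174 ≡ 80 (mod 94).
Unique solution: x ≡ 58 (mod 94)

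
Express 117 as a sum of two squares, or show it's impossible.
6² + 9² (a=6, b=9)

Factorization: 117 = 3^2 × 13
By Fermat: n is sum of two squares iff every prime p ≡ 3 (mod 4) appears to even power.
All primes ≡ 3 (mod 4) appear to even power.
Search a = 0, 1, 2, … for 117 - a² a perfect square: first hit at a = 6: 117 - 36 = 81 = 9².
117 = 6² + 9² = 36 + 81 ✓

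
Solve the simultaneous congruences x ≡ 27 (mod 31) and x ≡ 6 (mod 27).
492

Using Chinese Remainder Theorem:
M = 31 × 27 = 837
M1 = 27, M2 = 31
y1 = 27^(-1) mod 31 = 23
y2 = 31^(-1) mod 27 = 7
x = (27×27×23 + 6×31×7) mod 837 = 492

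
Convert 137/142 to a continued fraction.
[0; 1, 27, 2, 2]

Euclidean algorithm steps:
137 = 0 × 142 + 137
142 = 1 × 137 + 5
137 = 27 × 5 + 2
5 = 2 × 2 + 1
2 = 2 × 1 + 0
Continued fraction: [0; 1, 27, 2, 2]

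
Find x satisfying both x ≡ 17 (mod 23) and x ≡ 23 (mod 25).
523

Using Chinese Remainder Theorem:
M = 23 × 25 = 575
M1 = 25, M2 = 23
y1 = 25^(-1) mod 23 = 12
y2 = 23^(-1) mod 25 = 12
x = (17×25×12 + 23×23×12) mod 575 = 523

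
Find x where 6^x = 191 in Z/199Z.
15

Baby-step giant-step with step n = ⌈√199⌉ = 15.
Baby steps 6^j mod 199 (j:value) for j=0..14: 0:1, 1:6, 2:36, 3:17, 4:102, 5:15, 6:90, 7:142, 8:56, 9:137, 10:26, 11:156, 12:140, 13:44, 14:65.
Giant-step multiplier: 6^(-15) ≡ 6^(198-15) = 6^183 ≡ 174 (mod 199).
Giant steps γ_i = 191·174^i mod 199: γ_0=191, γ_1=1 (in table at j=0).
x = i·n + j = 1·15 + 0 = 15.
Check: 6^15 ≡ 191 (mod 199).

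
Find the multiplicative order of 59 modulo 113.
112

113 is prime, so ord(59) divides φ(113) = 112.
Divisors of 112: 1, 2, 4, 7, 8, 14, 16, 28, 56, 112.
Repeated squaring: 59^1 ≡ 59, 59^2 ≡ 91, 59^4 ≡ 32, 59^8 ≡ 7, 59^16 ≡ 49, 59^32 ≡ 28, 59^64 ≡ 106 (mod 113).
Test 59^d mod 113 for each divisor d in increasing order:
59^1 ≡ 59
59^2 ≡ 91
59^4 ≡ 32
59^7 = 59^4·59^2·59^1 ≡ 48
59^8 ≡ 7
59^14 = 59^8·59^4·59^2 ≡ 44
59^16 ≡ 49
59^28 = 59^16·59^8·59^4 ≡ 15
59^56 = 59^32·59^16·59^8 ≡ 112
59^112 = 59^64·59^32·59^16 ≡ 1  ← first divisor giving 1
The order is 112.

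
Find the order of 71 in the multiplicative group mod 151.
150

151 is prime, so ord(71) divides φ(151) = 150.
Divisors of 150: 1, 2, 3, 5, 6, 10, 15, 25, 30, 50, 75, 150.
Repeated squaring: 71^1 ≡ 71, 71^2 ≡ 58, 71^4 ≡ 42, 71^8 ≡ 103, 71^16 ≡ 39, 71^32 ≡ 11, 71^64 ≡ 121, 71^128 ≡ 145 (mod 151).
Test 71^d mod 151 for each divisor d in increasing order:
71^1 ≡ 71
71^2 ≡ 58
71^3 = 71^2·71^1 ≡ 41
71^5 = 71^4·71^1 ≡ 113
71^6 = 71^4·71^2 ≡ 20
71^10 = 71^8·71^2 ≡ 85
71^15 = 71^8·71^4·71^2·71^1 ≡ 92
71^25 = 71^16·71^8·71^1 ≡ 119
71^30 = 71^16·71^8·71^4·71^2 ≡ 8
71^50 = 71^32·71^16·71^2 ≡ 118
71^75 = 71^64·71^8·71^2·71^1 ≡ 150
71^150 = 71^128·71^16·71^4·71^2 ≡ 1  ← first divisor giving 1
The order is 150.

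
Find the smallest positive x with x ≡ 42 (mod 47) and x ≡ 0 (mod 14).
42

Using Chinese Remainder Theorem:
M = 47 × 14 = 658
M1 = 14, M2 = 47
y1 = 14^(-1) mod 47 = 37
y2 = 47^(-1) mod 14 = 3
x = (42×14×37 + 0×47×3) mod 658 = 42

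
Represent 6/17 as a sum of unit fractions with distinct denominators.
1/3 + 1/51

Greedy algorithm:
6/17: ceiling(17/6) = 3, use 1/3
1/51: ceiling(51/1) = 51, use 1/51
Result: 6/17 = 1/3 + 1/51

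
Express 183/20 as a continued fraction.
[9; 6, 1, 2]

Euclidean algorithm steps:
183 = 9 × 20 + 3
20 = 6 × 3 + 2
3 = 1 × 2 + 1
2 = 2 × 1 + 0
Continued fraction: [9; 6, 1, 2]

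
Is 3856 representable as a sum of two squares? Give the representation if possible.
16² + 60² (a=16, b=60)

Factorization: 3856 = 2^4 × 241
By Fermat: n is sum of two squares iff every prime p ≡ 3 (mod 4) appears to even power.
All primes ≡ 3 (mod 4) appear to even power.
Search a = 0, 1, 2, … for 3856 - a² a perfect square: first hit at a = 16: 3856 - 256 = 3600 = 60².
3856 = 16² + 60² = 256 + 3600 ✓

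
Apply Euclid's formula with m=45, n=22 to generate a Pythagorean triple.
(1541, 1980, 2509)

Euclid's formula: a = m² - n², b = 2mn, c = m² + n²
m = 45, n = 22
a = 45² - 22² = 2025 - 484 = 1541
b = 2 × 45 × 22 = 1980
c = 45² + 22² = 2025 + 484 = 2509
Verification: 1541² + 1980² = 2374681 + 3920400 = 6295081 = 2509² ✓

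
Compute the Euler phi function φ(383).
382

383 = 383
φ(n) = n × ∏(1 - 1/p) for each prime p dividing n
φ(383) = 383 × (1 - 1/383) = 382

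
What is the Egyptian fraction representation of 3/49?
1/17 + 1/417 + 1/347361

Greedy algorithm:
3/49: ceiling(49/3) = 17, use 1/17
2/833: ceiling(833/2) = 417, use 1/417
1/347361: ceiling(347361/1) = 347361, use 1/347361
Result: 3/49 = 1/17 + 1/417 + 1/347361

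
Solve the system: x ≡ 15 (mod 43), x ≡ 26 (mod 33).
488

Using Chinese Remainder Theorem:
M = 43 × 33 = 1419
M1 = 33, M2 = 43
y1 = 33^(-1) mod 43 = 30
y2 = 43^(-1) mod 33 = 10
x = (15×33×30 + 26×43×10) mod 1419 = 488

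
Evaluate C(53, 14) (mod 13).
4

Using Lucas' theorem:
Write n=53 and k=14 in base 13:
n in base 13: [4, 1]
k in base 13: [1, 1]
C(53,14) mod 13 = ∏ C(n_i, k_i) mod 13
Digit binomials (mod 13): C(4,1) = 4; C(1,1) = 1
Product: 4 × 1 = 4 ≡ 4 (mod 13)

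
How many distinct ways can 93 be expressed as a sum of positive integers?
82010177

p(n) counts ways to write n as a sum of positive integers (order ignored).
Euler's pentagonal recurrence: p(k) = p(k-1) + p(k-2) - p(k-5) - p(k-7) + p(k-12) + p(k-15) - ... (offsets j(3j∓1)/2, signs ++--, p(0)=1, p(<0)=0).
DP table for k = 0..92: p(0)=1, p(1)=1, p(2)=2, p(3)=3, p(4)=5, p(5)=7, p(6)=11, p(7)=15, p(8)=22, p(9)=30, p(10)=42, p(11)=56, p(12)=77, p(13)=101, p(14)=135, p(15)=176, p(16)=231, p(17)=297, p(18)=385, p(19)=490, p(20)=627, p(21)=792, p(22)=1002, p(23)=1255, p(24)=1575, p(25)=1958, p(26)=2436, p(27)=3010, p(28)=3718, p(29)=4565, p(30)=5604, p(31)=6842, p(32)=8349, p(33)=10143, p(34)=12310, p(35)=14883, p(36)=17977, p(37)=21637, p(38)=26015, p(39)=31185, p(40)=37338, p(41)=44583, p(42)=53174, p(43)=63261, p(44)=75175, p(45)=89134, p(46)=105558, p(47)=124754, p(48)=147273, p(49)=173525, p(50)=204226, p(51)=239943, p(52)=281589, p(53)=329931, p(54)=386155, p(55)=451276, p(56)=526823, p(57)=614154, p(58)=715220, p(59)=831820, p(60)=966467, p(61)=1121505, p(62)=1300156, p(63)=1505499, p(64)=1741630, p(65)=2012558, p(66)=2323520, p(67)=2679689, p(68)=3087735, p(69)=3554345, p(70)=4087968, p(71)=4697205, p(72)=5392783, p(73)=6185689, p(74)=7089500, p(75)=8118264, p(76)=9289091, p(77)=10619863, p(78)=12132164, p(79)=13848650, p(80)=15796476, p(81)=18004327, p(82)=20506255, p(83)=23338469, p(84)=26543660, p(85)=30167357, p(86)=34262962, p(87)=38887673, p(88)=44108109, p(89)=49995925, p(90)=56634173, p(91)=64112359, p(92)=72533807.
Final step: p(93) = p(92) + p(91) - p(88) - p(86) + p(81) + p(78) - p(71) - p(67) + p(58) + p(53) - p(42) - p(36) + p(23) + p(16) - p(1)
= 72533807 + 64112359 - 44108109 - 34262962 + 18004327 + 12132164 - 4697205 - 2679689 + 715220 + 329931 - 53174 - 17977 + 1255 + 231 - 1
= 82010177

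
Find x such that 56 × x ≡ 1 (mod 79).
24

gcd(56, 79) = 1, so the inverse exists.
Extended Euclidean algorithm on (79, 56):
79 = 1 × 56 + 23  ⟹  23 = (1)·79 + (-1)·56
56 = 2 × 23 + 10  ⟹  10 = (-2)·79 + (3)·56
23 = 2 × 10 + 3  ⟹  3 = (5)·79 + (-7)·56
10 = 3 × 3 + 1  ⟹  1 = (-17)·79 + (24)·56
So (24)·56 ≡ 1 (mod 79), i.e. 56^(-1) ≡ 24 (mod 79).
Check: 56 × 24 = 1344 ≡ 1 (mod 79)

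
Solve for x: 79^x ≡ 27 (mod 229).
24

Baby-step giant-step with step n = ⌈√229⌉ = 16.
Baby steps 79^j mod 229 (j:value) for j=0..15: 0:1, 1:79, 2:58, 3:2, 4:158, 5:116, 6:4, 7:87, 8:3, 9:8, 10:174, 11:6, 12:16, 13:119, 14:12, 15:32.
Giant-step multiplier: 79^(-16) ≡ 79^(228-16) = 79^212 ≡ 51 (mod 229).
Giant steps γ_i = 27·51^i mod 229: γ_0=27, γ_1=3 (in table at j=8).
x = i·n + j = 1·16 + 8 = 24.
Check: 79^24 ≡ 27 (mod 229).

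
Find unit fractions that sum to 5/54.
1/11 + 1/594

Greedy algorithm:
5/54: ceiling(54/5) = 11, use 1/11
1/594: ceiling(594/1) = 594, use 1/594
Result: 5/54 = 1/11 + 1/594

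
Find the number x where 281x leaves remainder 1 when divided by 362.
143

gcd(281, 362) = 1, so the inverse exists.
Extended Euclidean algorithm on (362, 281):
362 = 1 × 281 + 81  ⟹  81 = (1)·362 + (-1)·281
281 = 3 × 81 + 38  ⟹  38 = (-3)·362 + (4)·281
81 = 2 × 38 + 5  ⟹  5 = (7)·362 + (-9)·281
38 = 7 × 5 + 3  ⟹  3 = (-52)·362 + (67)·281
5 = 1 × 3 + 2  ⟹  2 = (59)·362 + (-76)·281
3 = 1 × 2 + 1  ⟹  1 = (-111)·362 + (143)·281
So (143)·281 ≡ 1 (mod 362), i.e. 281^(-1) ≡ 143 (mod 362).
Check: 281 × 143 = 40183 ≡ 1 (mod 362)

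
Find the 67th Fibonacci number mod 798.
233

Matrix identity: Q^n = [[F_(n+1), F_n], [F_n, F_(n-1)]] with Q = [[1,1],[1,0]].
n = 67 = 1000011₂. Square-and-multiply, entries mod 798:
Q^1 = [[1,1],[1,0]]
Q^2 = (Q^1)² = [[2,1],[1,1]]
Q^4 = (Q^2)² = [[5,3],[3,2]]
Q^8 = (Q^4)² = [[34,21],[21,13]]
Q^16 = (Q^8)² = [[1,189],[189,610]]
Q^33 = (Q^16)²·Q = [[379,610],[610,567]]
Q^67 = (Q^33)²·Q = [[339,233],[233,106]]
F_67 mod 798 = Q^67[0][1] = 233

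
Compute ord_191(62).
190

191 is prime, so ord(62) divides φ(191) = 190.
Divisors of 190: 1, 2, 5, 10, 19, 38, 95, 190.
Repeated squaring: 62^1 ≡ 62, 62^2 ≡ 24, 62^4 ≡ 3, 62^8 ≡ 9, 62^16 ≡ 81, 62^32 ≡ 67, 62^64 ≡ 96, 62^128 ≡ 48 (mod 191).
Test 62^d mod 191 for each divisor d in increasing order:
62^1 ≡ 62
62^2 ≡ 24
62^5 = 62^4·62^1 ≡ 186
62^10 = 62^8·62^2 ≡ 25
62^19 = 62^16·62^2·62^1 ≡ 7
62^38 = 62^32·62^4·62^2 ≡ 49
62^95 = 62^64·62^16·62^8·62^4·62^2·62^1 ≡ 190
62^190 = 62^128·62^32·62^16·62^8·62^4·62^2 ≡ 1  ← first divisor giving 1
The order is 190.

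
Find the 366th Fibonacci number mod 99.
8

Matrix identity: Q^n = [[F_(n+1), F_n], [F_n, F_(n-1)]] with Q = [[1,1],[1,0]].
n = 366 = 101101110₂. Square-and-multiply, entries mod 99:
Q^1 = [[1,1],[1,0]]
Q^2 = (Q^1)² = [[2,1],[1,1]]
Q^5 = (Q^2)²·Q = [[8,5],[5,3]]
Q^11 = (Q^5)²·Q = [[45,89],[89,55]]
Q^22 = (Q^11)² = [[46,89],[89,56]]
Q^45 = (Q^22)²·Q = [[8,38],[38,69]]
Q^91 = (Q^45)²·Q = [[78,23],[23,55]]
Q^183 = (Q^91)²·Q = [[69,79],[79,89]]
Q^366 = (Q^183)² = [[13,8],[8,5]]
F_366 mod 99 = Q^366[0][1] = 8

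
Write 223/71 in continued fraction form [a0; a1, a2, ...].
[3; 7, 10]

Euclidean algorithm steps:
223 = 3 × 71 + 10
71 = 7 × 10 + 1
10 = 10 × 1 + 0
Continued fraction: [3; 7, 10]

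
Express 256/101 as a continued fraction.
[2; 1, 1, 6, 1, 2, 2]

Euclidean algorithm steps:
256 = 2 × 101 + 54
101 = 1 × 54 + 47
54 = 1 × 47 + 7
47 = 6 × 7 + 5
7 = 1 × 5 + 2
5 = 2 × 2 + 1
2 = 2 × 1 + 0
Continued fraction: [2; 1, 1, 6, 1, 2, 2]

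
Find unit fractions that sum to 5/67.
1/14 + 1/313 + 1/293594

Greedy algorithm:
5/67: ceiling(67/5) = 14, use 1/14
3/938: ceiling(938/3) = 313, use 1/313
1/293594: ceiling(293594/1) = 293594, use 1/293594
Result: 5/67 = 1/14 + 1/313 + 1/293594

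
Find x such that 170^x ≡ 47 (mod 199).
52

Baby-step giant-step with step n = ⌈√199⌉ = 15.
Baby steps 170^j mod 199 (j:value) for j=0..14: 0:1, 1:170, 2:45, 3:88, 4:35, 5:179, 6:182, 7:95, 8:31, 9:96, 10:2, 11:141, 12:90, 13:176, 14:70.
Giant-step multiplier: 170^(-15) ≡ 170^(198-15) = 170^183 ≡ 194 (mod 199).
Giant steps γ_i = 47·194^i mod 199: γ_0=47, γ_1=163, γ_2=180, γ_3=95 (in table at j=7).
x = i·n + j = 3·15 + 7 = 52.
Check: 170^52 ≡ 47 (mod 199).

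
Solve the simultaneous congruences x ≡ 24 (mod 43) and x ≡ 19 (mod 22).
239

Using Chinese Remainder Theorem:
M = 43 × 22 = 946
M1 = 22, M2 = 43
y1 = 22^(-1) mod 43 = 2
y2 = 43^(-1) mod 22 = 21
x = (24×22×2 + 19×43×21) mod 946 = 239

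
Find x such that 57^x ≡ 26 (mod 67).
26

Baby-step giant-step with step n = ⌈√67⌉ = 9.
Baby steps 57^j mod 67 (j:value) for j=0..8: 0:1, 1:57, 2:33, 3:5, 4:17, 5:31, 6:25, 7:18, 8:21.
Giant-step multiplier: 57^(-9) ≡ 57^(66-9) = 57^57 ≡ 52 (mod 67).
Giant steps γ_i = 26·52^i mod 67: γ_0=26, γ_1=12, γ_2=21 (in table at j=8).
x = i·n + j = 2·9 + 8 = 26.
Check: 57^26 ≡ 26 (mod 67).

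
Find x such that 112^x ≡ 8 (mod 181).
57

Baby-step giant-step with step n = ⌈√181⌉ = 14.
Baby steps 112^j mod 181 (j:value) for j=0..13: 0:1, 1:112, 2:55, 3:6, 4:129, 5:149, 6:36, 7:50, 8:170, 9:35, 10:119, 11:115, 12:29, 13:171.
Giant-step multiplier: 112^(-14) ≡ 112^(180-14) = 112^166 ≡ 165 (mod 181).
Giant steps γ_i = 8·165^i mod 181: γ_0=8, γ_1=53, γ_2=57, γ_3=174, γ_4=112 (in table at j=1).
x = i·n + j = 4·14 + 1 = 57.
Check: 112^57 ≡ 8 (mod 181).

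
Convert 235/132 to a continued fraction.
[1; 1, 3, 1, 1, 4, 3]

Euclidean algorithm steps:
235 = 1 × 132 + 103
132 = 1 × 103 + 29
103 = 3 × 29 + 16
29 = 1 × 16 + 13
16 = 1 × 13 + 3
13 = 4 × 3 + 1
3 = 3 × 1 + 0
Continued fraction: [1; 1, 3, 1, 1, 4, 3]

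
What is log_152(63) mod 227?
100

Baby-step giant-step with step n = ⌈√227⌉ = 16.
Baby steps 152^j mod 227 (j:value) for j=0..15: 0:1, 1:152, 2:177, 3:118, 4:3, 5:2, 6:77, 7:127, 8:9, 9:6, 10:4, 11:154, 12:27, 13:18, 14:12, 15:8.
Giant-step multiplier: 152^(-16) ≡ 152^(226-16) = 152^210 ≡ 213 (mod 227).
Giant steps γ_i = 63·213^i mod 227: γ_0=63, γ_1=26, γ_2=90, γ_3=102, γ_4=161, γ_5=16, γ_6=3 (in table at j=4).
x = i·n + j = 6·16 + 4 = 100.
Check: 152^100 ≡ 63 (mod 227).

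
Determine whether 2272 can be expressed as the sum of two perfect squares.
Not possible

Factorization: 2272 = 2^5 × 71
By Fermat: n is sum of two squares iff every prime p ≡ 3 (mod 4) appears to even power.
Prime(s) ≡ 3 (mod 4) with odd exponent: [(71, 1)]
Therefore 2272 cannot be expressed as a² + b².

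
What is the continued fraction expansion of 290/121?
[2; 2, 1, 1, 11, 2]

Euclidean algorithm steps:
290 = 2 × 121 + 48
121 = 2 × 48 + 25
48 = 1 × 25 + 23
25 = 1 × 23 + 2
23 = 11 × 2 + 1
2 = 2 × 1 + 0
Continued fraction: [2; 2, 1, 1, 11, 2]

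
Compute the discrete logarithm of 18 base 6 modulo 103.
58

Baby-step giant-step with step n = ⌈√103⌉ = 11.
Baby steps 6^j mod 103 (j:value) for j=0..10: 0:1, 1:6, 2:36, 3:10, 4:60, 5:51, 6:100, 7:85, 8:98, 9:73, 10:26.
Giant-step multiplier: 6^(-11) ≡ 6^(102-11) = 6^91 ≡ 35 (mod 103).
Giant steps γ_i = 18·35^i mod 103: γ_0=18, γ_1=12, γ_2=8, γ_3=74, γ_4=15, γ_5=10 (in table at j=3).
x = i·n + j = 5·11 + 3 = 58.
Check: 6^58 ≡ 18 (mod 103).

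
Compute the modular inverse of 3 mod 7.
5

gcd(3, 7) = 1, so the inverse exists.
Extended Euclidean algorithm on (7, 3):
7 = 2 × 3 + 1  ⟹  1 = (1)·7 + (-2)·3
So (-2)·3 ≡ 1 (mod 7), i.e. 3^(-1) ≡ -2 ≡ 5 (mod 7).
Check: 3 × 5 = 15 ≡ 1 (mod 7)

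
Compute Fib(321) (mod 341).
34

Matrix identity: Q^n = [[F_(n+1), F_n], [F_n, F_(n-1)]] with Q = [[1,1],[1,0]].
n = 321 = 101000001₂. Square-and-multiply, entries mod 341:
Q^1 = [[1,1],[1,0]]
Q^2 = (Q^1)² = [[2,1],[1,1]]
Q^5 = (Q^2)²·Q = [[8,5],[5,3]]
Q^10 = (Q^5)² = [[89,55],[55,34]]
Q^20 = (Q^10)² = [[34,286],[286,89]]
Q^40 = (Q^20)² = [[89,55],[55,34]]
Q^80 = (Q^40)² = [[34,286],[286,89]]
Q^160 = (Q^80)² = [[89,55],[55,34]]
Q^321 = (Q^160)²·Q = [[320,34],[34,286]]
F_321 mod 341 = Q^321[0][1] = 34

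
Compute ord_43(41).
7

43 is prime, so ord(41) divides φ(43) = 42.
Divisors of 42: 1, 2, 3, 6, 7, 14, 21, 42.
Repeated squaring: 41^1 ≡ 41, 41^2 ≡ 4, 41^4 ≡ 16, 41^8 ≡ 41, 41^16 ≡ 4, 41^32 ≡ 16 (mod 43).
Test 41^d mod 43 for each divisor d in increasing order:
41^1 ≡ 41
41^2 ≡ 4
41^3 = 41^2·41^1 ≡ 35
41^6 = 41^4·41^2 ≡ 21
41^7 = 41^4·41^2·41^1 ≡ 1  ← first divisor giving 1
The order is 7.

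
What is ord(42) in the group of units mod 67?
22

67 is prime, so ord(42) divides φ(67) = 66.
Divisors of 66: 1, 2, 3, 6, 11, 22, 33, 66.
Repeated squaring: 42^1 ≡ 42, 42^2 ≡ 22, 42^4 ≡ 15, 42^8 ≡ 24, 42^16 ≡ 40, 42^32 ≡ 59, 42^64 ≡ 64 (mod 67).
Test 42^d mod 67 for each divisor d in increasing order:
42^1 ≡ 42
42^2 ≡ 22
42^3 = 42^2·42^1 ≡ 53
42^6 = 42^4·42^2 ≡ 62
42^11 = 42^8·42^2·42^1 ≡ 66
42^22 = 42^16·42^4·42^2 ≡ 1  ← first divisor giving 1
The order is 22.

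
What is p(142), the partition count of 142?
18440293320

p(n) counts ways to write n as a sum of positive integers (order ignored).
Euler's pentagonal recurrence: p(k) = p(k-1) + p(k-2) - p(k-5) - p(k-7) + p(k-12) + p(k-15) - ... (offsets j(3j∓1)/2, signs ++--, p(0)=1, p(<0)=0).
DP table for k = 0..141: p(0)=1, p(1)=1, p(2)=2, p(3)=3, p(4)=5, p(5)=7, p(6)=11, p(7)=15, p(8)=22, p(9)=30, p(10)=42, p(11)=56, p(12)=77, p(13)=101, p(14)=135, p(15)=176, p(16)=231, p(17)=297, p(18)=385, p(19)=490, p(20)=627, p(21)=792, p(22)=1002, p(23)=1255, p(24)=1575, p(25)=1958, p(26)=2436, p(27)=3010, p(28)=3718, p(29)=4565, p(30)=5604, p(31)=6842, p(32)=8349, p(33)=10143, p(34)=12310, p(35)=14883, p(36)=17977, p(37)=21637, p(38)=26015, p(39)=31185, p(40)=37338, p(41)=44583, p(42)=53174, p(43)=63261, p(44)=75175, p(45)=89134, p(46)=105558, p(47)=124754, p(48)=147273, p(49)=173525, p(50)=204226, p(51)=239943, p(52)=281589, p(53)=329931, p(54)=386155, p(55)=451276, p(56)=526823, p(57)=614154, p(58)=715220, p(59)=831820, p(60)=966467, p(61)=1121505, p(62)=1300156, p(63)=1505499, p(64)=1741630, p(65)=2012558, p(66)=2323520, p(67)=2679689, p(68)=3087735, p(69)=3554345, p(70)=4087968, p(71)=4697205, p(72)=5392783, p(73)=6185689, p(74)=7089500, p(75)=8118264, p(76)=9289091, p(77)=10619863, p(78)=12132164, p(79)=13848650, p(80)=15796476, p(81)=18004327, p(82)=20506255, p(83)=23338469, p(84)=26543660, p(85)=30167357, p(86)=34262962, p(87)=38887673, p(88)=44108109, p(89)=49995925, p(90)=56634173, p(91)=64112359, p(92)=72533807, p(93)=82010177, p(94)=92669720, p(95)=104651419, p(96)=118114304, p(97)=133230930, p(98)=150198136, p(99)=169229875, p(100)=190569292, p(101)=214481126, p(102)=241265379, p(103)=271248950, p(104)=304801365, p(105)=342325709, p(106)=384276336, p(107)=431149389, p(108)=483502844, p(109)=541946240, p(110)=607163746, p(111)=679903203, p(112)=761002156, p(113)=851376628, p(114)=952050665, p(115)=1064144451, p(116)=1188908248, p(117)=1327710076, p(118)=1482074143, p(119)=1653668665, p(120)=1844349560, p(121)=2056148051, p(122)=2291320912, p(123)=2552338241, p(124)=2841940500, p(125)=3163127352, p(126)=3519222692, p(127)=3913864295, p(128)=4351078600, p(129)=4835271870, p(130)=5371315400, p(131)=5964539504, p(132)=6620830889, p(133)=7346629512, p(134)=8149040695, p(135)=9035836076, p(136)=10015581680, p(137)=11097645016, p(138)=12292341831, p(139)=13610949895, p(140)=15065878135, p(141)=16670689208.
Final step: p(142) = p(141) + p(140) - p(137) - p(135) + p(130) + p(127) - p(120) - p(116) + p(107) + p(102) - p(91) - p(85) + p(72) + p(65) - p(50) - p(42) + p(25) + p(16)
= 16670689208 + 15065878135 - 11097645016 - 9035836076 + 5371315400 + 3913864295 - 1844349560 - 1188908248 + 431149389 + 241265379 - 64112359 - 30167357 + 5392783 + 2012558 - 204226 - 53174 + 1958 + 231
= 18440293320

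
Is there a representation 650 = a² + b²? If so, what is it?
5² + 25² (a=5, b=25)

Factorization: 650 = 2 × 5^2 × 13
By Fermat: n is sum of two squares iff every prime p ≡ 3 (mod 4) appears to even power.
All primes ≡ 3 (mod 4) appear to even power.
Search a = 0, 1, 2, … for 650 - a² a perfect square: first hit at a = 5: 650 - 25 = 625 = 25².
650 = 5² + 25² = 25 + 625 ✓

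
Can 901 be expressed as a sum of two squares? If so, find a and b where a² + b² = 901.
1² + 30² (a=1, b=30)

Factorization: 901 = 17 × 53
By Fermat: n is sum of two squares iff every prime p ≡ 3 (mod 4) appears to even power.
All primes ≡ 3 (mod 4) appear to even power.
Search a = 0, 1, 2, … for 901 - a² a perfect square: first hit at a = 1: 901 - 1 = 900 = 30².
901 = 1² + 30² = 1 + 900 ✓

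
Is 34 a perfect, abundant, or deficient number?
deficient

Proper divisors of 34: sum = 1 + 2 + 17 = 20
Since 20 < 34, 34 is deficient.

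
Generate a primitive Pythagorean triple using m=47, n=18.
(1885, 1692, 2533)

Euclid's formula: a = m² - n², b = 2mn, c = m² + n²
m = 47, n = 18
a = 47² - 18² = 2209 - 324 = 1885
b = 2 × 47 × 18 = 1692
c = 47² + 18² = 2209 + 324 = 2533
Verification: 1885² + 1692² = 3553225 + 2862864 = 6416089 = 2533² ✓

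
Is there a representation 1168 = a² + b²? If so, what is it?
12² + 32² (a=12, b=32)

Factorization: 1168 = 2^4 × 73
By Fermat: n is sum of two squares iff every prime p ≡ 3 (mod 4) appears to even power.
All primes ≡ 3 (mod 4) appear to even power.
Search a = 0, 1, 2, … for 1168 - a² a perfect square: first hit at a = 12: 1168 - 144 = 1024 = 32².
1168 = 12² + 32² = 144 + 1024 ✓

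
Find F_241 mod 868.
1

Matrix identity: Q^n = [[F_(n+1), F_n], [F_n, F_(n-1)]] with Q = [[1,1],[1,0]].
n = 241 = 11110001₂. Square-and-multiply, entries mod 868:
Q^1 = [[1,1],[1,0]]
Q^3 = (Q^1)²·Q = [[3,2],[2,1]]
Q^7 = (Q^3)²·Q = [[21,13],[13,8]]
Q^15 = (Q^7)²·Q = [[119,610],[610,377]]
Q^30 = (Q^15)² = [[1,496],[496,373]]
Q^60 = (Q^30)² = [[373,620],[620,621]]
Q^120 = (Q^60)² = [[125,0],[0,125]]
Q^241 = (Q^120)²·Q = [[1,1],[1,0]]
F_241 mod 868 = Q^241[0][1] = 1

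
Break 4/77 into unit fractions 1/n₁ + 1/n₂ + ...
1/20 + 1/514 + 1/395780

Greedy algorithm:
4/77: ceiling(77/4) = 20, use 1/20
3/1540: ceiling(1540/3) = 514, use 1/514
1/395780: ceiling(395780/1) = 395780, use 1/395780
Result: 4/77 = 1/20 + 1/514 + 1/395780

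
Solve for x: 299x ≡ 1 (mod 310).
169

gcd(299, 310) = 1, so the inverse exists.
Extended Euclidean algorithm on (310, 299):
310 = 1 × 299 + 11  ⟹  11 = (1)·310 + (-1)·299
299 = 27 × 11 + 2  ⟹  2 = (-27)·310 + (28)·299
11 = 5 × 2 + 1  ⟹  1 = (136)·310 + (-141)·299
So (-141)·299 ≡ 1 (mod 310), i.e. 299^(-1) ≡ -141 ≡ 169 (mod 310).
Check: 299 × 169 = 50531 ≡ 1 (mod 310)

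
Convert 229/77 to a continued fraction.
[2; 1, 37, 2]

Euclidean algorithm steps:
229 = 2 × 77 + 75
77 = 1 × 75 + 2
75 = 37 × 2 + 1
2 = 2 × 1 + 0
Continued fraction: [2; 1, 37, 2]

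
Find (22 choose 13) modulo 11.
0

Using Lucas' theorem:
Write n=22 and k=13 in base 11:
n in base 11: [2, 0]
k in base 11: [1, 2]
C(22,13) mod 11 = ∏ C(n_i, k_i) mod 11
Digit binomials (mod 11): C(2,1) = 2; C(0,2) = 0 (k_i > n_i)
Product: 2 × 0 = 0 ≡ 0 (mod 11)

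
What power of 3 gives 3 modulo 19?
1

Baby-step giant-step with step n = ⌈√19⌉ = 5.
Baby steps 3^j mod 19 (j:value) for j=0..4: 0:1, 1:3, 2:9, 3:8, 4:5.
h = 3 is already in the table at j=1, so x = 1.
Check: 3^1 ≡ 3 (mod 19).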